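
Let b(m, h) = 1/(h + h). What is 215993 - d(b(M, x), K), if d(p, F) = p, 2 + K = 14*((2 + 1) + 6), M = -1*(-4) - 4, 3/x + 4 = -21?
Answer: 1295983/6 ≈ 2.1600e+5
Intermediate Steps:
x = -3/25 (x = 3/(-4 - 21) = 3/(-25) = 3*(-1/25) = -3/25 ≈ -0.12000)
M = 0 (M = 4 - 4 = 0)
K = 124 (K = -2 + 14*((2 + 1) + 6) = -2 + 14*(3 + 6) = -2 + 14*9 = -2 + 126 = 124)
b(m, h) = 1/(2*h)
215993 - d(b(M, x), K) = 215993 - 1/(2*(-3/25)) = 215993 - (-25)/(2*3) = 215993 - 1*(-25/6) = 215993 + 25/6 = 1295983/6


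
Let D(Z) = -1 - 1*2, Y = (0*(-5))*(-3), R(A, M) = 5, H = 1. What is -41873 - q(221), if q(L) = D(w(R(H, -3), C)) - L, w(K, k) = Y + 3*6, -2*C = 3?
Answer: -41649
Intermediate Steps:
Y = 0 (Y = 0*(-3) = 0)
C = -3/2 (C = -½*3 = -3/2 ≈ -1.5000)
w(K, k) = 18 (w(K, k) = 0 + 3*6 = 0 + 18 = 18)
D(Z) = -3 (D(Z) = -1 - 2 = -3)
q(L) = -3 - L
-41873 - q(221) = -41873 - (-3 - 1*221) = -41873 - (-3 - 221) = -41873 - 1*(-224) = -41873 + 224 = -41649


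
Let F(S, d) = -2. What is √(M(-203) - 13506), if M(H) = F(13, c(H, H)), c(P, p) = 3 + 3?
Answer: 2*I*√3377 ≈ 116.22*I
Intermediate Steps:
c(P, p) = 6
M(H) = -2
√(M(-203) - 13506) = √(-2 - 13506) = √(-13508) = 2*I*√3377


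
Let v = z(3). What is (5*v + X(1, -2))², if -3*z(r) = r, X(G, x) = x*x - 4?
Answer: 25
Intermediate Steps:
X(G, x) = -4 + x² (X(G, x) = x² - 4 = -4 + x²)
z(r) = -r/3
v = -1 (v = -⅓*3 = -1)
(5*v + X(1, -2))² = (5*(-1) + (-4 + (-2)²))² = (-5 + (-4 + 4))² = (-5 + 0)² = (-5)² = 25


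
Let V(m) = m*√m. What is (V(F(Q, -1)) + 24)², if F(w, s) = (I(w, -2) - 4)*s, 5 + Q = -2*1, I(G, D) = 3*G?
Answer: 22201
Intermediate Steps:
Q = -7 (Q = -5 - 2*1 = -5 - 2 = -7)
F(w, s) = s*(-4 + 3*w) (F(w, s) = (3*w - 4)*s = (-4 + 3*w)*s = s*(-4 + 3*w))
V(m) = m^(3/2)
(V(F(Q, -1)) + 24)² = ((-(-4 + 3*(-7)))^(3/2) + 24)² = ((-(-4 - 21))^(3/2) + 24)² = ((-1*(-25))^(3/2) + 24)² = (25^(3/2) + 24)² = (125 + 24)² = 149² = 22201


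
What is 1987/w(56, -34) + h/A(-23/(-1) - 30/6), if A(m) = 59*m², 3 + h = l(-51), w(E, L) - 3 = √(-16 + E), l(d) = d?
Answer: -2110225/10974 + 3974*√10/31 ≈ 213.09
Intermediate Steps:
w(E, L) = 3 + √(-16 + E)
h = -54 (h = -3 - 51 = -54)
1987/w(56, -34) + h/A(-23/(-1) - 30/6) = 1987/(3 + √(-16 + 56)) - 54*1/(59*(-23/(-1) - 30/6)²) = 1987/(3 + √40) - 54*1/(59*(-23*(-1) - 30*⅙)²) = 1987/(3 + 2*√10) - 54*1/(59*(23 - 5)²) = 1987/(3 + 2*√10) - 54/(59*18²) = 1987/(3 + 2*√10) - 54/(59*324) = 1987/(3 + 2*√10) - 54/19116 = 1987/(3 + 2*√10) - 54*1/19116 = 1987/(3 + 2*√10) - 1/354 = -1/354 + 1987/(3 + 2*√10)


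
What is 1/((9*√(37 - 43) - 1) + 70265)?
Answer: 35132/2468515091 - 9*I*√6/4937030182 ≈ 1.4232e-5 - 4.4653e-9*I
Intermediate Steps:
1/((9*√(37 - 43) - 1) + 70265) = 1/((9*√(-6) - 1) + 70265) = 1/((9*(I*√6) - 1) + 70265) = 1/((9*I*√6 - 1) + 70265) = 1/((-1 + 9*I*√6) + 70265) = 1/(70264 + 9*I*√6)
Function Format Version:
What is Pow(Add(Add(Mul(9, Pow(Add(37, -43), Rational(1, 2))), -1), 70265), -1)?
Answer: Add(Rational(35132, 2468515091), Mul(Rational(-9, 4937030182), I, Pow(6, Rational(1, 2)))) ≈ Add(1.4232e-5, Mul(-4.4653e-9, I))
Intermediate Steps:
Pow(Add(Add(Mul(9, Pow(Add(37, -43), Rational(1, 2))), -1), 70265), -1) = Pow(Add(Add(Mul(9, Pow(-6, Rational(1, 2))), -1), 70265), -1) = Pow(Add(Add(Mul(9, Mul(I, Pow(6, Rational(1, 2)))), -1), 70265), -1) = Pow(Add(Add(Mul(9, I, Pow(6, Rational(1, 2))), -1), 70265), -1) = Pow(Add(Add(-1, Mul(9, I, Pow(6, Rational(1, 2)))), 70265), -1) = Pow(Add(70264, Mul(9, I, Pow(6, Rational(1, 2)))), -1)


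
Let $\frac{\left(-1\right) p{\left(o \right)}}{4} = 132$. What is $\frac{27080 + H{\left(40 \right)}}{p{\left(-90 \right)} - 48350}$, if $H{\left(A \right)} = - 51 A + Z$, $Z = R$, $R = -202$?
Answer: $- \frac{12419}{24439} \approx -0.50816$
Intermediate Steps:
$Z = -202$
$H{\left(A \right)} = -202 - 51 A$ ($H{\left(A \right)} = - 51 A - 202 = -202 - 51 A$)
$p{\left(o \right)} = -528$ ($p{\left(o \right)} = \left(-4\right) 132 = -528$)
$\frac{27080 + H{\left(40 \right)}}{p{\left(-90 \right)} - 48350} = \frac{27080 - 2242}{-528 - 48350} = \frac{27080 - 2242}{-48878} = \left(27080 - 2242\right) \left(- \frac{1}{48878}\right) = 24838 \left(- \frac{1}{48878}\right) = - \frac{12419}{24439}$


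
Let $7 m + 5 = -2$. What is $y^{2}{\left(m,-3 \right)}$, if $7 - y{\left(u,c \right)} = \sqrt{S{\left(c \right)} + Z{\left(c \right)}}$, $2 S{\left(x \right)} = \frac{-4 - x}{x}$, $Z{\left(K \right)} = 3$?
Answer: $\frac{\left(42 - \sqrt{114}\right)^{2}}{36} \approx 27.253$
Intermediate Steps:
$m = -1$ ($m = - \frac{5}{7} + \frac{1}{7} \left(-2\right) = - \frac{5}{7} - \frac{2}{7} = -1$)
$S{\left(x \right)} = \frac{-4 - x}{2 x}$ ($S{\left(x \right)} = \frac{\left(-4 - x\right) \frac{1}{x}}{2} = \frac{\frac{1}{x} \left(-4 - x\right)}{2} = \frac{-4 - x}{2 x}$)
$y{\left(u,c \right)} = 7 - \sqrt{3 + \frac{-4 - c}{2 c}}$ ($y{\left(u,c \right)} = 7 - \sqrt{\frac{-4 - c}{2 c} + 3} = 7 - \sqrt{3 + \frac{-4 - c}{2 c}}$)
$y^{2}{\left(m,-3 \right)} = \left(7 - \frac{\sqrt{10 - \frac{8}{-3}}}{2}\right)^{2} = \left(7 - \frac{\sqrt{10 - - \frac{8}{3}}}{2}\right)^{2} = \left(7 - \frac{\sqrt{10 + \frac{8}{3}}}{2}\right)^{2} = \left(7 - \frac{\sqrt{\frac{38}{3}}}{2}\right)^{2} = \left(7 - \frac{\frac{1}{3} \sqrt{114}}{2}\right)^{2} = \left(7 - \frac{\sqrt{114}}{6}\right)^{2}$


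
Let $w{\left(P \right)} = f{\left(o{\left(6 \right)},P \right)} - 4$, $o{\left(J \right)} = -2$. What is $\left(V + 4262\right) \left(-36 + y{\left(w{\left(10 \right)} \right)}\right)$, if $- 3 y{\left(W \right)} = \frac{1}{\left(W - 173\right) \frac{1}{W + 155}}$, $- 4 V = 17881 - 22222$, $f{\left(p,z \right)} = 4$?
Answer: $- \frac{396316781}{2076} \approx -1.909 \cdot 10^{5}$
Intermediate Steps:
$w{\left(P \right)} = 0$ ($w{\left(P \right)} = 4 - 4 = 0$)
$V = \frac{4341}{4}$ ($V = - \frac{17881 - 22222}{4} = \left(- \frac{1}{4}\right) \left(-4341\right) = \frac{4341}{4} \approx 1085.3$)
$y{\left(W \right)} = - \frac{155 + W}{3 \left(-173 + W\right)}$ ($y{\left(W \right)} = - \frac{1}{3 \frac{W - 173}{W + 155}} = - \frac{1}{3 \frac{-173 + W}{155 + W}} = - \frac{\frac{1}{-173 + W} \left(155 + W\right)}{3} = - \frac{155 + W}{3 \left(-173 + W\right)}$)
$\left(V + 4262\right) \left(-36 + y{\left(w{\left(10 \right)} \right)}\right) = \left(\frac{4341}{4} + 4262\right) \left(-36 + \frac{-155 - 0}{3 \left(-173 + 0\right)}\right) = \frac{21389 \left(-36 + \frac{-155 + 0}{3 \left(-173\right)}\right)}{4} = \frac{21389 \left(-36 + \frac{1}{3} \left(- \frac{1}{173}\right) \left(-155\right)\right)}{4} = \frac{21389 \left(-36 + \frac{155}{519}\right)}{4} = \frac{21389}{4} \left(- \frac{18529}{519}\right) = - \frac{396316781}{2076}$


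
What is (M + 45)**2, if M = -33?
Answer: 144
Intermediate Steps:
(M + 45)**2 = (-33 + 45)**2 = 12**2 = 144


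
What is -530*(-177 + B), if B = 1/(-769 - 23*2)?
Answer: 15291136/163 ≈ 93811.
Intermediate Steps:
B = -1/815 (B = 1/(-769 - 46) = 1/(-815) = -1/815 ≈ -0.0012270)
-530*(-177 + B) = -530*(-177 - 1/815) = -530*(-144256/815) = 15291136/163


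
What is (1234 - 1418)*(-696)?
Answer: 128064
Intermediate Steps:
(1234 - 1418)*(-696) = -184*(-696) = 128064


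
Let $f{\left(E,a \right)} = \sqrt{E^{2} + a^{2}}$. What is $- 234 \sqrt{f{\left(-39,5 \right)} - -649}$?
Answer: $- 234 \sqrt{649 + \sqrt{1546}} \approx -6139.2$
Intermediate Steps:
$- 234 \sqrt{f{\left(-39,5 \right)} - -649} = - 234 \sqrt{\sqrt{\left(-39\right)^{2} + 5^{2}} - -649} = - 234 \sqrt{\sqrt{1521 + 25} + 649} = - 234 \sqrt{\sqrt{1546} + 649} = - 234 \sqrt{649 + \sqrt{1546}}$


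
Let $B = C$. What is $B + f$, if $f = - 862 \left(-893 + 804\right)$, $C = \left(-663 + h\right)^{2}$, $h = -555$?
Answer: $1560242$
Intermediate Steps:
$C = 1483524$ ($C = \left(-663 - 555\right)^{2} = \left(-1218\right)^{2} = 1483524$)
$f = 76718$ ($f = \left(-862\right) \left(-89\right) = 76718$)
$B = 1483524$
$B + f = 1483524 + 76718 = 1560242$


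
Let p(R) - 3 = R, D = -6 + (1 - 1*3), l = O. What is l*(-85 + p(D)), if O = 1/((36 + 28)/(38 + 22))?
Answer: -675/8 ≈ -84.375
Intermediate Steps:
O = 15/16 (O = 1/(64/60) = 1/(64*(1/60)) = 1/(16/15) = 15/16 ≈ 0.93750)
l = 15/16 ≈ 0.93750
D = -8 (D = -6 + (1 - 3) = -6 - 2 = -8)
p(R) = 3 + R
l*(-85 + p(D)) = 15*(-85 + (3 - 8))/16 = 15*(-85 - 5)/16 = (15/16)*(-90) = -675/8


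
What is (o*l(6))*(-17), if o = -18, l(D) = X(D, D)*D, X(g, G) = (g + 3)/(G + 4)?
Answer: 8262/5 ≈ 1652.4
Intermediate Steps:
X(g, G) = (3 + g)/(4 + G)
l(D) = D*(3 + D)/(4 + D) (l(D) = ((3 + D)/(4 + D))*D = D*(3 + D)/(4 + D))
(o*l(6))*(-17) = -108*(3 + 6)/(4 + 6)*(-17) = -108*9/10*(-17) = -18*27/5*(-17) = -486/5*(-17) = 8262/5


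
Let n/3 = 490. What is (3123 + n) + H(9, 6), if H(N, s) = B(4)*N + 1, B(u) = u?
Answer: 4630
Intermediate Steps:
n = 1470 (n = 3*490 = 1470)
H(N, s) = 1 + 4*N (H(N, s) = 4*N + 1 = 1 + 4*N)
(3123 + n) + H(9, 6) = (3123 + 1470) + (1 + 4*9) = 4593 + (1 + 36) = 4593 + 37 = 4630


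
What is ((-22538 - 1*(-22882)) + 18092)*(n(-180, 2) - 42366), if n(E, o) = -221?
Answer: -785133932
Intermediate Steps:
((-22538 - 1*(-22882)) + 18092)*(n(-180, 2) - 42366) = ((-22538 - 1*(-22882)) + 18092)*(-221 - 42366) = ((-22538 + 22882) + 18092)*(-42587) = (344 + 18092)*(-42587) = 18436*(-42587) = -785133932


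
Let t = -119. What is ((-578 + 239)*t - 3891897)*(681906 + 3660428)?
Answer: -16724742571704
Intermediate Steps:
((-578 + 239)*t - 3891897)*(681906 + 3660428) = ((-578 + 239)*(-119) - 3891897)*(681906 + 3660428) = (-339*(-119) - 3891897)*4342334 = (40341 - 3891897)*4342334 = -3851556*4342334 = -16724742571704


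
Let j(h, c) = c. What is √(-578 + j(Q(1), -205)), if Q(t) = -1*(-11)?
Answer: 3*I*√87 ≈ 27.982*I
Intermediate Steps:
Q(t) = 11
√(-578 + j(Q(1), -205)) = √(-578 - 205) = √(-783) = 3*I*√87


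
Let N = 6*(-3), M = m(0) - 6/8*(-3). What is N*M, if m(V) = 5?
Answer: -261/2 ≈ -130.50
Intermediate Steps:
M = 29/4 (M = 5 - 6/8*(-3) = 5 - 6*1/8*(-3) = 5 - 3/4*(-3) = 5 + 9/4 = 29/4 ≈ 7.2500)
N = -18
N*M = -18*29/4 = -261/2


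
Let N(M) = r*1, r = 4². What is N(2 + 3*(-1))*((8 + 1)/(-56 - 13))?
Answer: -48/23 ≈ -2.0870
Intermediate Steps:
r = 16
N(M) = 16 (N(M) = 16*1 = 16)
N(2 + 3*(-1))*((8 + 1)/(-56 - 13)) = 16*((8 + 1)/(-56 - 13)) = 16*(9/(-69)) = 16*(9*(-1/69)) = 16*(-3/23) = -48/23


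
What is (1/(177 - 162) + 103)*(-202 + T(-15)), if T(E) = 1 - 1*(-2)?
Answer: -307654/15 ≈ -20510.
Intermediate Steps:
T(E) = 3 (T(E) = 1 + 2 = 3)
(1/(177 - 162) + 103)*(-202 + T(-15)) = (1/(177 - 162) + 103)*(-202 + 3) = (1/15 + 103)*(-199) = (1546/15)*(-199) = -307654/15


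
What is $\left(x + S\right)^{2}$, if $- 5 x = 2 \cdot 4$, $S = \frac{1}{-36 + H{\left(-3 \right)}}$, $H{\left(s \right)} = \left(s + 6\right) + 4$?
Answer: $\frac{56169}{21025} \approx 2.6715$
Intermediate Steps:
$H{\left(s \right)} = 10 + s$ ($H{\left(s \right)} = \left(6 + s\right) + 4 = 10 + s$)
$S = - \frac{1}{29}$ ($S = \frac{1}{-36 + \left(10 - 3\right)} = \frac{1}{-36 + 7} = \frac{1}{-29} = - \frac{1}{29} \approx -0.034483$)
$x = - \frac{8}{5}$ ($x = - \frac{2 \cdot 4}{5} = \left(- \frac{1}{5}\right) 8 = - \frac{8}{5} \approx -1.6$)
$\left(x + S\right)^{2} = \left(- \frac{8}{5} - \frac{1}{29}\right)^{2} = \left(- \frac{237}{145}\right)^{2} = \frac{56169}{21025}$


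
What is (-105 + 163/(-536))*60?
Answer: -846645/134 ≈ -6318.3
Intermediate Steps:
(-105 + 163/(-536))*60 = (-105 + 163*(-1/536))*60 = (-105 - 163/536)*60 = -56443/536*60 = -846645/134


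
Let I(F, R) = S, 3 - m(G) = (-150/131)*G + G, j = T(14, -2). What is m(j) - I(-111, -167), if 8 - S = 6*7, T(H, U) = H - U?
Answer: 5151/131 ≈ 39.321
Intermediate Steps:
j = 16 (j = 14 - 1*(-2) = 14 + 2 = 16)
m(G) = 3 + 19*G/131 (m(G) = 3 - ((-150/131)*G + G) = 3 - ((-150*1/131)*G + G) = 3 - (-150*G/131 + G) = 3 - (-19)*G/131 = 3 + 19*G/131)
S = -34 (S = 8 - 6*7 = 8 - 1*42 = 8 - 42 = -34)
I(F, R) = -34
m(j) - I(-111, -167) = (3 + (19/131)*16) - 1*(-34) = (3 + 304/131) + 34 = 697/131 + 34 = 5151/131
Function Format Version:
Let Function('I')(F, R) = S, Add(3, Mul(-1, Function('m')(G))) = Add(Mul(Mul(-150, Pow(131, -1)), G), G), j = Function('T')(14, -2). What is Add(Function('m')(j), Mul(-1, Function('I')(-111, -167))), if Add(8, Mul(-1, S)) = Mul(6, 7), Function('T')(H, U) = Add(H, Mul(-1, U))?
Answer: Rational(5151, 131) ≈ 39.321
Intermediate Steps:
j = 16 (j = Add(14, Mul(-1, -2)) = Add(14, 2) = 16)
Function('m')(G) = Add(3, Mul(Rational(19, 131), G)) (Function('m')(G) = Add(3, Mul(-1, Add(Mul(Mul(-150, Pow(131, -1)), G), G))) = Add(3, Mul(-1, Add(Mul(Mul(-150, Rational(1, 131)), G), G))) = Add(3, Mul(-1, Add(Mul(Rational(-150, 131), G), G))) = Add(3, Mul(-1, Mul(Rational(-19, 131), G))) = Add(3, Mul(Rational(19, 131), G)))
S = -34 (S = Add(8, Mul(-1, Mul(6, 7))) = Add(8, Mul(-1, 42)) = Add(8, -42) = -34)
Function('I')(F, R) = -34
Add(Function('m')(j), Mul(-1, Function('I')(-111, -167))) = Add(Add(3, Mul(Rational(19, 131), 16)), Mul(-1, -34)) = Add(Add(3, Rational(304, 131)), 34) = Add(Rational(697, 131), 34) = Rational(5151, 131)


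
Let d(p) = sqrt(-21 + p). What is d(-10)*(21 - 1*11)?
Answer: 10*I*sqrt(31) ≈ 55.678*I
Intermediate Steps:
d(-10)*(21 - 1*11) = sqrt(-21 - 10)*(21 - 1*11) = sqrt(-31)*(21 - 11) = (I*sqrt(31))*10 = 10*I*sqrt(31)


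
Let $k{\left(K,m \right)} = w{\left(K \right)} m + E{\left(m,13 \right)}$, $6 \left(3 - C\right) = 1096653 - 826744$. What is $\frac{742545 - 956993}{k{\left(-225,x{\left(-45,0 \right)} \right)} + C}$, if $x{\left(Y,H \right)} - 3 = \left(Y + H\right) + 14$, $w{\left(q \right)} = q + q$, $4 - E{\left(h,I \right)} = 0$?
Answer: $\frac{1286688}{194267} \approx 6.6233$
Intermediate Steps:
$E{\left(h,I \right)} = 4$ ($E{\left(h,I \right)} = 4 - 0 = 4 + 0 = 4$)
$w{\left(q \right)} = 2 q$
$C = - \frac{269891}{6}$ ($C = 3 - \frac{1096653 - 826744}{6} = 3 - \frac{269909}{6} = - \frac{269891}{6} \approx -44982.0$)
$x{\left(Y,H \right)} = 17 + H + Y$ ($x{\left(Y,H \right)} = 3 + \left(\left(Y + H\right) + 14\right) = 3 + \left(\left(H + Y\right) + 14\right) = 3 + \left(14 + H + Y\right) = 17 + H + Y$)
$k{\left(K,m \right)} = 4 + 2 K m$ ($k{\left(K,m \right)} = 2 K m + 4 = 4 + 2 K m$)
$\frac{742545 - 956993}{k{\left(-225,x{\left(-45,0 \right)} \right)} + C} = \frac{742545 - 956993}{\left(4 + 2 \left(-225\right) \left(17 + 0 - 45\right)\right) - \frac{269891}{6}} = - \frac{214448}{\left(4 + 2 \left(-225\right) \left(-28\right)\right) - \frac{269891}{6}} = - \frac{214448}{\left(4 + 12600\right) - \frac{269891}{6}} = - \frac{214448}{12604 - \frac{269891}{6}} = - \frac{214448}{- \frac{194267}{6}} = \left(-214448\right) \left(- \frac{6}{194267}\right) = \frac{1286688}{194267}$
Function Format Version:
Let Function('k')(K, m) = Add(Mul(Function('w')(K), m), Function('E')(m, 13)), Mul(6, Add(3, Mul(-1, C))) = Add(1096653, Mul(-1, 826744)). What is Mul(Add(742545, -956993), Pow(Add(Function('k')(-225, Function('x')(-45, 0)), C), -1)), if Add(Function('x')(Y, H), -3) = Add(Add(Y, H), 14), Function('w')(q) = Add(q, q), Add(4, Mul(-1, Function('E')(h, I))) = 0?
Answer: Rational(1286688, 194267) ≈ 6.6233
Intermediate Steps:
Function('E')(h, I) = 4 (Function('E')(h, I) = Add(4, Mul(-1, 0)) = Add(4, 0) = 4)
Function('w')(q) = Mul(2, q)
C = Rational(-269891, 6) (C = Add(3, Mul(Rational(-1, 6), Add(1096653, Mul(-1, 826744)))) = Add(3, Mul(Rational(-1, 6), Add(1096653, -826744))) = Add(3, Mul(Rational(-1, 6), 269909)) = Add(3, Rational(-269909, 6)) = Rational(-269891, 6) ≈ -44982.)
Function('x')(Y, H) = Add(17, H, Y) (Function('x')(Y, H) = Add(3, Add(Add(Y, H), 14)) = Add(3, Add(Add(H, Y), 14)) = Add(3, Add(14, H, Y)) = Add(17, H, Y))
Function('k')(K, m) = Add(4, Mul(2, K, m)) (Function('k')(K, m) = Add(Mul(Mul(2, K), m), 4) = Add(Mul(2, K, m), 4) = Add(4, Mul(2, K, m)))
Mul(Add(742545, -956993), Pow(Add(Function('k')(-225, Function('x')(-45, 0)), C), -1)) = Mul(Add(742545, -956993), Pow(Add(Add(4, Mul(2, -225, Add(17, 0, -45))), Rational(-269891, 6)), -1)) = Mul(-214448, Pow(Add(Add(4, Mul(2, -225, -28)), Rational(-269891, 6)), -1)) = Mul(-214448, Pow(Add(Add(4, 12600), Rational(-269891, 6)), -1)) = Mul(-214448, Pow(Add(12604, Rational(-269891, 6)), -1)) = Mul(-214448, Pow(Rational(-194267, 6), -1)) = Mul(-214448, Rational(-6, 194267)) = Rational(1286688, 194267)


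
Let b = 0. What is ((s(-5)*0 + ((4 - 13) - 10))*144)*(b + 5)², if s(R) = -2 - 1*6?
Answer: -68400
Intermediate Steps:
s(R) = -8 (s(R) = -2 - 6 = -8)
((s(-5)*0 + ((4 - 13) - 10))*144)*(b + 5)² = ((-8*0 + ((4 - 13) - 10))*144)*(0 + 5)² = ((0 + (-9 - 10))*144)*5² = ((0 - 19)*144)*25 = -19*144*25 = -2736*25 = -68400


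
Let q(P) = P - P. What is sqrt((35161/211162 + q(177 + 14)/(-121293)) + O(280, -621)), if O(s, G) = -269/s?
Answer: I*sqrt(3541299711670)/2111620 ≈ 0.89118*I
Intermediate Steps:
q(P) = 0
sqrt((35161/211162 + q(177 + 14)/(-121293)) + O(280, -621)) = sqrt((35161/211162 + 0/(-121293)) - 269/280) = sqrt((35161*(1/211162) + 0*(-1/121293)) - 269*1/280) = sqrt((5023/30166 + 0) - 269/280) = sqrt(5023/30166 - 269/280) = sqrt(-3354107/4223240) = I*sqrt(3541299711670)/2111620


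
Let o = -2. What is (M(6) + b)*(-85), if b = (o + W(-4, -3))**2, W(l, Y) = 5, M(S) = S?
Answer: -1275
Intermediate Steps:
b = 9 (b = (-2 + 5)**2 = 3**2 = 9)
(M(6) + b)*(-85) = (6 + 9)*(-85) = 15*(-85) = -1275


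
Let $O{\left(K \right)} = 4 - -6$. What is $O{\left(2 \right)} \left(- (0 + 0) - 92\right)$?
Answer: $-920$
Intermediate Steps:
$O{\left(K \right)} = 10$ ($O{\left(K \right)} = 4 + 6 = 10$)
$O{\left(2 \right)} \left(- (0 + 0) - 92\right) = 10 \left(- (0 + 0) - 92\right) = 10 \left(\left(-1\right) 0 - 92\right) = 10 \left(0 - 92\right) = 10 \left(-92\right) = -920$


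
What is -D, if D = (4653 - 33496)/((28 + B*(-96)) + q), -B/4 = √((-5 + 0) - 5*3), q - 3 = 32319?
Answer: 93307105/104947162 - 5537856*I*√5/262367905 ≈ 0.88909 - 0.047197*I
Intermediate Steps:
q = 32322 (q = 3 + 32319 = 32322)
B = -8*I*√5 (B = -4*√((-5 + 0) - 5*3) = -4*√(-5 - 15) = -8*I*√5 ≈ -17.889*I)
D = -28843/(32350 + 768*I*√5) (D = (4653 - 33496)/((28 - 8*I*√5*(-96)) + 32322) = -28843/((28 + 768*I*√5) + 32322) = -28843/(32350 + 768*I*√5) ≈ -0.88909 + 0.047197*I)
-D = -(-93307105/104947162 + 5537856*I*√5/262367905) = 93307105/104947162 - 5537856*I*√5/262367905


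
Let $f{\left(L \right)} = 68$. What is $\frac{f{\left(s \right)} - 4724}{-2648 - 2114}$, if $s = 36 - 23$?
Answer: $\frac{2328}{2381} \approx 0.97774$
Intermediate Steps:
$s = 13$ ($s = 36 - 23 = 13$)
$\frac{f{\left(s \right)} - 4724}{-2648 - 2114} = \frac{68 - 4724}{-2648 - 2114} = - \frac{4656}{-4762} = \left(-4656\right) \left(- \frac{1}{4762}\right) = \frac{2328}{2381}$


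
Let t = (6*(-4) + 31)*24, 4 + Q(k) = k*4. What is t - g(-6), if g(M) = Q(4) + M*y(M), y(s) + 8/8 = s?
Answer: 114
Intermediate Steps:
Q(k) = -4 + 4*k (Q(k) = -4 + k*4 = -4 + 4*k)
y(s) = -1 + s
g(M) = 12 + M*(-1 + M) (g(M) = (-4 + 4*4) + M*(-1 + M) = (-4 + 16) + M*(-1 + M) = 12 + M*(-1 + M))
t = 168 (t = (-24 + 31)*24 = 7*24 = 168)
t - g(-6) = 168 - (12 - 6*(-1 - 6)) = 168 - (12 - 6*(-7)) = 168 - (12 + 42) = 168 - 1*54 = 168 - 54 = 114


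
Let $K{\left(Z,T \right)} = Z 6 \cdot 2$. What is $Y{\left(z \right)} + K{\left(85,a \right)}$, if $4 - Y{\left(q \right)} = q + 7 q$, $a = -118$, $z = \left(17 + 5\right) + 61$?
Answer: $360$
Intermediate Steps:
$z = 83$ ($z = 22 + 61 = 83$)
$Y{\left(q \right)} = 4 - 8 q$ ($Y{\left(q \right)} = 4 - \left(q + 7 q\right) = 4 - 8 q$)
$K{\left(Z,T \right)} = 12 Z$ ($K{\left(Z,T \right)} = 6 Z 2 = 12 Z$)
$Y{\left(z \right)} + K{\left(85,a \right)} = \left(4 - 664\right) + 12 \cdot 85 = \left(4 - 664\right) + 1020 = -660 + 1020 = 360$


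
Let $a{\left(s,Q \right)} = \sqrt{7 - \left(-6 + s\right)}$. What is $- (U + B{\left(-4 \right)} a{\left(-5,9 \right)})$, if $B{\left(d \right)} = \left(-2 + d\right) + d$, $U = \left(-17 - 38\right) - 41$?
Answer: $96 + 30 \sqrt{2} \approx 138.43$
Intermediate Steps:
$a{\left(s,Q \right)} = \sqrt{13 - s}$
$U = -96$ ($U = \left(-17 - 38\right) - 41 = -55 - 41 = -96$)
$B{\left(d \right)} = -2 + 2 d$
$- (U + B{\left(-4 \right)} a{\left(-5,9 \right)}) = - (-96 + \left(-2 + 2 \left(-4\right)\right) \sqrt{13 - -5}) = - (-96 + \left(-2 - 8\right) \sqrt{13 + 5}) = - (-96 - 10 \sqrt{18}) = - (-96 - 10 \cdot 3 \sqrt{2}) = - (-96 - 30 \sqrt{2}) = 96 + 30 \sqrt{2}$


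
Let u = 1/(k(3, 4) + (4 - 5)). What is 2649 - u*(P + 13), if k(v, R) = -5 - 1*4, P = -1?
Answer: 13251/5 ≈ 2650.2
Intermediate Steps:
k(v, R) = -9 (k(v, R) = -5 - 4 = -9)
u = -⅒ (u = 1/(-9 + (4 - 5)) = 1/(-9 - 1) = 1/(-10) = -⅒ ≈ -0.10000)
2649 - u*(P + 13) = 2649 - (-1)*(-1 + 13)/10 = 2649 - (-1)*12/10 = 2649 - 1*(-6/5) = 2649 + 6/5 = 13251/5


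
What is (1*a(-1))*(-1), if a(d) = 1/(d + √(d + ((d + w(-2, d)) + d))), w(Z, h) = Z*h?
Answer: ½ + I/2 ≈ 0.5 + 0.5*I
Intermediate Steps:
a(d) = 1/(d + √d) (a(d) = 1/(d + √(d + ((d - 2*d) + d))) = 1/(d + √(d + (-d + d))) = 1/(d + √(d + 0)) = 1/(d + √d))
(1*a(-1))*(-1) = (1/(-1 + √(-1)))*(-1) = (1/(-1 + I))*(-1) = (1*((-1 - I)/2))*(-1) = ((-1 - I)/2)*(-1) = -(-1 - I)/2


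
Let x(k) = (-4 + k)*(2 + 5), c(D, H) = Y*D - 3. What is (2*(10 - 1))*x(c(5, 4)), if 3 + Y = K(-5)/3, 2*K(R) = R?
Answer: -3297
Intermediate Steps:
K(R) = R/2
Y = -23/6 (Y = -3 + ((½)*(-5))/3 = -3 - 5/2*⅓ = -3 - ⅚ = -23/6 ≈ -3.8333)
c(D, H) = -3 - 23*D/6 (c(D, H) = -23*D/6 - 3 = -3 - 23*D/6)
x(k) = -28 + 7*k (x(k) = (-4 + k)*7 = -28 + 7*k)
(2*(10 - 1))*x(c(5, 4)) = (2*(10 - 1))*(-28 + 7*(-3 - 23/6*5)) = (2*9)*(-28 + 7*(-3 - 115/6)) = 18*(-28 + 7*(-133/6)) = 18*(-28 - 931/6) = 18*(-1099/6) = -3297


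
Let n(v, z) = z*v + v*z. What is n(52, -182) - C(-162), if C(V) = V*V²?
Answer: 4232600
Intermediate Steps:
n(v, z) = 2*v*z (n(v, z) = v*z + v*z = 2*v*z)
C(V) = V³
n(52, -182) - C(-162) = 2*52*(-182) - 1*(-162)³ = -18928 - 1*(-4251528) = -18928 + 4251528 = 4232600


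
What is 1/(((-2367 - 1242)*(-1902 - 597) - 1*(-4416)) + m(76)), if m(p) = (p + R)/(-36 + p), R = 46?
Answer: 20/180466201 ≈ 1.1082e-7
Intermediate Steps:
m(p) = (46 + p)/(-36 + p) (m(p) = (p + 46)/(-36 + p) = (46 + p)/(-36 + p))
1/(((-2367 - 1242)*(-1902 - 597) - 1*(-4416)) + m(76)) = 1/(((-2367 - 1242)*(-1902 - 597) - 1*(-4416)) + (46 + 76)/(-36 + 76)) = 1/((-3609*(-2499) + 4416) + 122/40) = 1/((9018891 + 4416) + (1/40)*122) = 1/(9023307 + 61/20) = 1/(180466201/20) = 20/180466201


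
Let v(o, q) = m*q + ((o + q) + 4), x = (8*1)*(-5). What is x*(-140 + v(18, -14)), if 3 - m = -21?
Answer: 18720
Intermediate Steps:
m = 24 (m = 3 - 1*(-21) = 3 + 21 = 24)
x = -40 (x = 8*(-5) = -40)
v(o, q) = 4 + o + 25*q (v(o, q) = 24*q + ((o + q) + 4) = 24*q + (4 + o + q) = 4 + o + 25*q)
x*(-140 + v(18, -14)) = -40*(-140 + (4 + 18 + 25*(-14))) = -40*(-140 + (4 + 18 - 350)) = -40*(-140 - 328) = -40*(-468) = 18720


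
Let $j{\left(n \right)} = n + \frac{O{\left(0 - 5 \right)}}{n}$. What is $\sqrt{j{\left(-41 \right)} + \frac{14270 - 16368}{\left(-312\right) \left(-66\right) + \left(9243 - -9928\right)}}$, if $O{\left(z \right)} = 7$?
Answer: $\frac{i \sqrt{109564737347246}}{1630283} \approx 6.4206 i$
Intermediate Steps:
$j{\left(n \right)} = n + \frac{7}{n}$
$\sqrt{j{\left(-41 \right)} + \frac{14270 - 16368}{\left(-312\right) \left(-66\right) + \left(9243 - -9928\right)}} = \sqrt{\left(-41 + \frac{7}{-41}\right) + \frac{14270 - 16368}{\left(-312\right) \left(-66\right) + \left(9243 - -9928\right)}} = \sqrt{\left(-41 + 7 \left(- \frac{1}{41}\right)\right) - \frac{2098}{20592 + \left(9243 + 9928\right)}} = \sqrt{\left(-41 - \frac{7}{41}\right) - \frac{2098}{20592 + 19171}} = \sqrt{- \frac{1688}{41} - \frac{2098}{39763}} = \sqrt{- \frac{67205962}{1630283}} = \frac{i \sqrt{109564737347246}}{1630283}$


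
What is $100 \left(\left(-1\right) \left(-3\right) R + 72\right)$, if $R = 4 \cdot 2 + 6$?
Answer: $11400$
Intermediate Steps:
$R = 14$ ($R = 8 + 6 = 14$)
$100 \left(\left(-1\right) \left(-3\right) R + 72\right) = 100 \left(\left(-1\right) \left(-3\right) 14 + 72\right) = 100 \left(3 \cdot 14 + 72\right) = 100 \left(42 + 72\right) = 100 \cdot 114 = 11400$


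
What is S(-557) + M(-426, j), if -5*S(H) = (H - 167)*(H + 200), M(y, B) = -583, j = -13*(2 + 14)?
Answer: -261383/5 ≈ -52277.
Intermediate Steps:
j = -208 (j = -13*16 = -208)
S(H) = -(-167 + H)*(200 + H)/5 (S(H) = -(H - 167)*(H + 200)/5 = -(-167 + H)*(200 + H)/5)
S(-557) + M(-426, j) = (6680 - 33/5*(-557) - ⅕*(-557)²) - 583 = (6680 + 18381/5 - ⅕*310249) - 583 = (6680 + 18381/5 - 310249/5) - 583 = -258468/5 - 583 = -261383/5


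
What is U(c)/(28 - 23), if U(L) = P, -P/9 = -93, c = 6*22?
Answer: 837/5 ≈ 167.40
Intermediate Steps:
c = 132
P = 837 (P = -9*(-93) = 837)
U(L) = 837
U(c)/(28 - 23) = 837/(28 - 23) = 837/5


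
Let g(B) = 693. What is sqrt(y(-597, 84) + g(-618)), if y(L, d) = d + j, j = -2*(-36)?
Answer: sqrt(849) ≈ 29.138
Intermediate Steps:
j = 72
y(L, d) = 72 + d (y(L, d) = d + 72 = 72 + d)
sqrt(y(-597, 84) + g(-618)) = sqrt((72 + 84) + 693) = sqrt(156 + 693) = sqrt(849)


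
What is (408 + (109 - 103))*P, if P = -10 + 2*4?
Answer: -828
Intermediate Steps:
P = -2 (P = -10 + 8 = -2)
(408 + (109 - 103))*P = (408 + (109 - 103))*(-2) = (408 + 6)*(-2) = 414*(-2) = -828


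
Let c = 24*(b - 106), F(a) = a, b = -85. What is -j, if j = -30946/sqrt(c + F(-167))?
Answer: -30946*I*sqrt(4751)/4751 ≈ -448.96*I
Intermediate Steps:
c = -4584 (c = 24*(-85 - 106) = 24*(-191) = -4584)
j = 30946*I*sqrt(4751)/4751 (j = -30946/sqrt(-4584 - 167) = -30946*(-I*sqrt(4751)/4751) = -(-30946)*I*sqrt(4751)/4751 = 30946*I*sqrt(4751)/4751 ≈ 448.96*I)
-j = -30946*I*sqrt(4751)/4751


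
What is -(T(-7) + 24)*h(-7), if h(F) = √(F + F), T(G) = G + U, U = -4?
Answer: -13*I*√14 ≈ -48.642*I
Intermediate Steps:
T(G) = -4 + G (T(G) = G - 4 = -4 + G)
h(F) = √2*√F (h(F) = √(2*F) = √2*√F)
-(T(-7) + 24)*h(-7) = -((-4 - 7) + 24)*√2*√(-7) = -(-11 + 24)*√2*(I*√7) = -13*I*√14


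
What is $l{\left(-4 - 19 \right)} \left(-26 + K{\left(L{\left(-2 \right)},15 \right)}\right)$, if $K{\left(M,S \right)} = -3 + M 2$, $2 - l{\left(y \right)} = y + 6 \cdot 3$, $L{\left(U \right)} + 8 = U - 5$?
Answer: $-413$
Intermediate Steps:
$L{\left(U \right)} = -13 + U$ ($L{\left(U \right)} = -8 + \left(U - 5\right) = -8 + \left(-5 + U\right) = -13 + U$)
$l{\left(y \right)} = -16 - y$ ($l{\left(y \right)} = 2 - \left(y + 6 \cdot 3\right) = 2 - \left(y + 18\right) = 2 - \left(18 + y\right) = -16 - y$)
$K{\left(M,S \right)} = -3 + 2 M$
$l{\left(-4 - 19 \right)} \left(-26 + K{\left(L{\left(-2 \right)},15 \right)}\right) = \left(-16 - \left(-4 - 19\right)\right) \left(-26 + \left(-3 + 2 \left(-13 - 2\right)\right)\right) = \left(-16 - \left(-4 - 19\right)\right) \left(-26 + \left(-3 + 2 \left(-15\right)\right)\right) = \left(-16 - -23\right) \left(-26 - 33\right) = \left(-16 + 23\right) \left(-26 - 33\right) = 7 \left(-59\right) = -413$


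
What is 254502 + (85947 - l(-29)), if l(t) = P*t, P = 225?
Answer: 346974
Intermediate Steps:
l(t) = 225*t
254502 + (85947 - l(-29)) = 254502 + (85947 - 225*(-29)) = 254502 + (85947 - 1*(-6525)) = 254502 + (85947 + 6525) = 254502 + 92472 = 346974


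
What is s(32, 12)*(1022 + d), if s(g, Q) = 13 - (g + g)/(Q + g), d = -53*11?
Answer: 55753/11 ≈ 5068.5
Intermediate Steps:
d = -583
s(g, Q) = 13 - 2*g/(Q + g)
s(32, 12)*(1022 + d) = ((11*32 + 13*12)/(12 + 32))*(1022 - 583) = ((352 + 156)/44)*439 = ((1/44)*508)*439 = (127/11)*439 = 55753/11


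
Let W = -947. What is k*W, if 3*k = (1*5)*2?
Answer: -9470/3 ≈ -3156.7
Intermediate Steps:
k = 10/3 (k = ((1*5)*2)/3 = (5*2)/3 = (⅓)*10 = 10/3 ≈ 3.3333)
k*W = (10/3)*(-947) = -9470/3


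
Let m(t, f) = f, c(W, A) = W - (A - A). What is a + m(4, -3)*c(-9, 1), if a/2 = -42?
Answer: -57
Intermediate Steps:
a = -84 (a = 2*(-42) = -84)
c(W, A) = W (c(W, A) = W - 1*0 = W + 0 = W)
a + m(4, -3)*c(-9, 1) = -84 - 3*(-9) = -84 + 27 = -57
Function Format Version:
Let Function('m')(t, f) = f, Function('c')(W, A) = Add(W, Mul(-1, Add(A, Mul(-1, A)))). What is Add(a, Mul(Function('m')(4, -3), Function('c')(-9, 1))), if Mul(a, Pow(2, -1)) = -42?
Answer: -57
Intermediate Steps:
a = -84 (a = Mul(2, -42) = -84)
Function('c')(W, A) = W (Function('c')(W, A) = Add(W, Mul(-1, 0)) = Add(W, 0) = W)
Add(a, Mul(Function('m')(4, -3), Function('c')(-9, 1))) = Add(-84, Mul(-3, -9)) = Add(-84, 27) = -57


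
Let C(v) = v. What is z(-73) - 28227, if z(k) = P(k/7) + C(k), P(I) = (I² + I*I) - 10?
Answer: -1376532/49 ≈ -28093.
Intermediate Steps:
P(I) = -10 + 2*I² (P(I) = (I² + I²) - 10 = 2*I² - 10 = -10 + 2*I²)
z(k) = -10 + k + 2*k²/49 (z(k) = (-10 + 2*(k/7)²) + k = (-10 + 2*(k²/49)) + k = (-10 + 2*k²/49) + k = -10 + k + 2*k²/49)
z(-73) - 28227 = (-10 - 73 + (2/49)*(-73)²) - 28227 = (-10 - 73 + (2/49)*5329) - 28227 = (-10 - 73 + 10658/49) - 28227 = 6591/49 - 28227 = -1376532/49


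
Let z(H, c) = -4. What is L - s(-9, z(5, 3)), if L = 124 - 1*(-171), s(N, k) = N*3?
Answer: 322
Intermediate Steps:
s(N, k) = 3*N
L = 295 (L = 124 + 171 = 295)
L - s(-9, z(5, 3)) = 295 - 3*(-9) = 295 - 1*(-27) = 295 + 27 = 322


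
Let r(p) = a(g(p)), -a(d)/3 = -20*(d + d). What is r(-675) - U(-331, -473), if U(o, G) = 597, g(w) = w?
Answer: -81597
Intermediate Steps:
a(d) = 120*d (a(d) = -(-60)*(d + d) = -(-60)*2*d = -(-120)*d = 120*d)
r(p) = 120*p
r(-675) - U(-331, -473) = 120*(-675) - 1*597 = -81000 - 597 = -81597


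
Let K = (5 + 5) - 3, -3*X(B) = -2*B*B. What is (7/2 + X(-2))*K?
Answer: 259/6 ≈ 43.167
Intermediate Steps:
X(B) = 2*B**2/3 (X(B) = -(-2)*B*B/3 = -(-2)*B**2/3 = 2*B**2/3)
K = 7 (K = 10 - 3 = 7)
(7/2 + X(-2))*K = (7/2 + (2/3)*(-2)**2)*7 = (7*(1/2) + (2/3)*4)*7 = (7/2 + 8/3)*7 = (37/6)*7 = 259/6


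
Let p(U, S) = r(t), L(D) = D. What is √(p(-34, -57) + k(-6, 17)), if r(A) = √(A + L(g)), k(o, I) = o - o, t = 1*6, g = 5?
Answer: 11^(¼) ≈ 1.8212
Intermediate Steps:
t = 6
k(o, I) = 0
r(A) = √(5 + A) (r(A) = √(A + 5) = √(5 + A))
p(U, S) = √11 (p(U, S) = √(5 + 6) = √11)
√(p(-34, -57) + k(-6, 17)) = √(√11 + 0) = √(√11) = 11^(¼)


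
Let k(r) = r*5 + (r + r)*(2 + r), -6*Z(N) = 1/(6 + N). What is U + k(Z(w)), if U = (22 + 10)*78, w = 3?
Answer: 1819463/729 ≈ 2495.8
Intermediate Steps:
Z(N) = -1/(6*(6 + N))
k(r) = 5*r + 2*r*(2 + r) (k(r) = 5*r + (2*r)*(2 + r) = 5*r + 2*r*(2 + r))
U = 2496 (U = 32*78 = 2496)
U + k(Z(w)) = 2496 + (-1/(36 + 6*3))*(9 + 2*(-1/(36 + 6*3))) = 2496 + (-1/(36 + 18))*(9 + 2*(-1/(36 + 18))) = 2496 + (-1/54)*(9 + 2*(-1/54)) = 2496 + (-1*1/54)*(9 + 2*(-1*1/54)) = 2496 - (9 + 2*(-1/54))/54 = 2496 - (9 - 1/27)/54 = 2496 - 1/54*242/27 = 2496 - 121/729 = 1819463/729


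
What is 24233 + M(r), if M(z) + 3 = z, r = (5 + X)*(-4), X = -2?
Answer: 24218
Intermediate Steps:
r = -12 (r = (5 - 2)*(-4) = 3*(-4) = -12)
M(z) = -3 + z
24233 + M(r) = 24233 + (-3 - 12) = 24233 - 15 = 24218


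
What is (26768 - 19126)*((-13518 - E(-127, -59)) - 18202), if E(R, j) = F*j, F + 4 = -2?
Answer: -245109508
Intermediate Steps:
F = -6 (F = -4 - 2 = -6)
E(R, j) = -6*j
(26768 - 19126)*((-13518 - E(-127, -59)) - 18202) = (26768 - 19126)*((-13518 - (-6)*(-59)) - 18202) = 7642*((-13518 - 1*354) - 18202) = 7642*((-13518 - 354) - 18202) = 7642*(-13872 - 18202) = 7642*(-32074) = -245109508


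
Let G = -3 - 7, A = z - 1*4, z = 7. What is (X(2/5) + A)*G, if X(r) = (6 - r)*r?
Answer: -262/5 ≈ -52.400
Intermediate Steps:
A = 3 (A = 7 - 1*4 = 7 - 4 = 3)
G = -10
X(r) = r*(6 - r)
(X(2/5) + A)*G = ((2/5)*(6 - 2/5) + 3)*(-10) = ((2*(⅕))*(6 - 2/5) + 3)*(-10) = (2*(6 - 1*⅖)/5 + 3)*(-10) = (2*(6 - ⅖)/5 + 3)*(-10) = ((⅖)*(28/5) + 3)*(-10) = (56/25 + 3)*(-10) = (131/25)*(-10) = -262/5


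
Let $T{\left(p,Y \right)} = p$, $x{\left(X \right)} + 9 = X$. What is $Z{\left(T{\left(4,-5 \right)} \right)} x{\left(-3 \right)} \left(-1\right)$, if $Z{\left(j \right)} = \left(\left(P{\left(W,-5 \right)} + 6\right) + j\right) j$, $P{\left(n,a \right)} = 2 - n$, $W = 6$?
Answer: $288$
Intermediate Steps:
$x{\left(X \right)} = -9 + X$
$Z{\left(j \right)} = j \left(2 + j\right)$ ($Z{\left(j \right)} = \left(\left(\left(2 - 6\right) + 6\right) + j\right) j = \left(\left(-4 + 6\right) + j\right) j = \left(2 + j\right) j = j \left(2 + j\right)$)
$Z{\left(T{\left(4,-5 \right)} \right)} x{\left(-3 \right)} \left(-1\right) = 4 \left(2 + 4\right) \left(-9 - 3\right) \left(-1\right) = 4 \cdot 6 \left(-12\right) \left(-1\right) = 24 \left(-12\right) \left(-1\right) = \left(-288\right) \left(-1\right) = 288$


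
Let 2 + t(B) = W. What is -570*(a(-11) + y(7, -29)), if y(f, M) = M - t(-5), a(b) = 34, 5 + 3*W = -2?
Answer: -5320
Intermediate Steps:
W = -7/3 (W = -5/3 + (1/3)*(-2) = -5/3 - 2/3 = -7/3 ≈ -2.3333)
t(B) = -13/3 (t(B) = -2 - 7/3 = -13/3)
y(f, M) = 13/3 + M (y(f, M) = M - 1*(-13/3) = M + 13/3 = 13/3 + M)
-570*(a(-11) + y(7, -29)) = -570*(34 + (13/3 - 29)) = -570*(34 - 74/3) = -570*28/3 = -5320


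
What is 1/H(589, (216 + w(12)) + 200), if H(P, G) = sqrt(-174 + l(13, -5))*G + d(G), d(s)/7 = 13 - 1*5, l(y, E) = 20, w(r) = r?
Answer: 1/503812 - 107*I*sqrt(154)/7053368 ≈ 1.9849e-6 - 0.00018826*I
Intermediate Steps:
d(s) = 56 (d(s) = 7*(13 - 1*5) = 7*(13 - 5) = 7*8 = 56)
H(P, G) = 56 + I*G*sqrt(154) (H(P, G) = sqrt(-174 + 20)*G + 56 = sqrt(-154)*G + 56 = (I*sqrt(154))*G + 56 = I*G*sqrt(154) + 56 = 56 + I*G*sqrt(154))
1/H(589, (216 + w(12)) + 200) = 1/(56 + I*((216 + 12) + 200)*sqrt(154)) = 1/(56 + I*(228 + 200)*sqrt(154)) = 1/(56 + I*428*sqrt(154)) = 1/(56 + 428*I*sqrt(154))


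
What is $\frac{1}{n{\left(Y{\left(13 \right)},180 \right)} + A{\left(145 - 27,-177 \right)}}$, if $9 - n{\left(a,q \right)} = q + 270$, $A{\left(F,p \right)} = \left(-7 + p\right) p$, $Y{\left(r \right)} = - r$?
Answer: $\frac{1}{32127} \approx 3.1126 \cdot 10^{-5}$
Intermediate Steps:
$A{\left(F,p \right)} = p \left(-7 + p\right)$
$n{\left(a,q \right)} = -261 - q$ ($n{\left(a,q \right)} = 9 - \left(q + 270\right) = 9 - \left(270 + q\right) = -261 - q$)
$\frac{1}{n{\left(Y{\left(13 \right)},180 \right)} + A{\left(145 - 27,-177 \right)}} = \frac{1}{\left(-261 - 180\right) - 177 \left(-7 - 177\right)} = \frac{1}{\left(-261 - 180\right) - -32568} = \frac{1}{-441 + 32568} = \frac{1}{32127}$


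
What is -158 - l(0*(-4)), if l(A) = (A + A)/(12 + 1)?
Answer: -158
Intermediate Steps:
l(A) = 2*A/13 (l(A) = (2*A)/13 = (2*A)*(1/13) = 2*A/13)
-158 - l(0*(-4)) = -158 - 2*0*(-4)/13 = -158 - 2*0/13 = -158 - 1*0 = -158 + 0 = -158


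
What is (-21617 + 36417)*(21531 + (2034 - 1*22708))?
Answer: 12683600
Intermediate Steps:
(-21617 + 36417)*(21531 + (2034 - 1*22708)) = 14800*(21531 + (2034 - 22708)) = 14800*(21531 - 20674) = 14800*857 = 12683600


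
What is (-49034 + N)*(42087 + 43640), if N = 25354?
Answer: -2030015360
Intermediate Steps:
(-49034 + N)*(42087 + 43640) = (-49034 + 25354)*(42087 + 43640) = -23680*85727 = -2030015360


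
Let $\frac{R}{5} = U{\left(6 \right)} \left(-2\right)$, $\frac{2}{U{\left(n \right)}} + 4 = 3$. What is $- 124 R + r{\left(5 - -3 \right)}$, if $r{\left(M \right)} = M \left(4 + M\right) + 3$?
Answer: $-2381$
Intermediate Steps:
$U{\left(n \right)} = -2$ ($U{\left(n \right)} = \frac{2}{-4 + 3} = \frac{2}{-1} = 2 \left(-1\right) = -2$)
$r{\left(M \right)} = 3 + M \left(4 + M\right)$
$R = 20$ ($R = 5 \left(\left(-2\right) \left(-2\right)\right) = 5 \cdot 4 = 20$)
$- 124 R + r{\left(5 - -3 \right)} = \left(-124\right) 20 + \left(3 + \left(5 - -3\right)^{2} + 4 \left(5 - -3\right)\right) = -2480 + \left(3 + \left(5 + 3\right)^{2} + 4 \left(5 + 3\right)\right) = -2480 + \left(3 + 8^{2} + 4 \cdot 8\right) = -2480 + \left(3 + 64 + 32\right) = -2480 + 99 = -2381$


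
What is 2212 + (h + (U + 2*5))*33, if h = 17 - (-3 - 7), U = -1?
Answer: 3400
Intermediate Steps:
h = 27 (h = 17 - 1*(-10) = 17 + 10 = 27)
2212 + (h + (U + 2*5))*33 = 2212 + (27 + (-1 + 2*5))*33 = 2212 + (27 + (-1 + 10))*33 = 2212 + (27 + 9)*33 = 2212 + 36*33 = 2212 + 1188 = 3400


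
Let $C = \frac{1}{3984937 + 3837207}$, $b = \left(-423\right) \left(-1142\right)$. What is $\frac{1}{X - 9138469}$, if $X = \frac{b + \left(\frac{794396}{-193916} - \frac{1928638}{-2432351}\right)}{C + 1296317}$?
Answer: $- \frac{1195685388003878331086721}{10926733406463324524439926275301} \approx -1.0943 \cdot 10^{-7}$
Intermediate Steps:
$b = 483066$
$C = \frac{1}{7822144} \approx 1.2784 \cdot 10^{-7}$
$X = \frac{445563089483967809894848}{1195685388003878331086721}$ ($X = \frac{483066 + \left(\frac{794396}{-193916} - \frac{1928638}{-2432351}\right)}{\frac{1}{7822144} + 1296317} = \frac{483066 + \left(794396 \left(- \frac{1}{193916}\right) - - \frac{1928638}{2432351}\right)}{\frac{10139978243649}{7822144}} = \left(483066 + \left(- \frac{198599}{48479} + \frac{1928638}{2432351}\right)\right) \frac{7822144}{10139978243649} = \left(483066 - \frac{389564034647}{117917944129}\right) \frac{7822144}{10139978243649} = \frac{56961760034584867}{117917944129} \cdot \frac{7822144}{10139978243649} = \frac{445563089483967809894848}{1195685388003878331086721} \approx 0.37264$)
$\frac{1}{X - 9138469} = \frac{1}{\frac{445563089483967809894848}{1195685388003878331086721} - 9138469} = \frac{1}{- \frac{10926733406463324524439926275301}{1195685388003878331086721}} = - \frac{1195685388003878331086721}{10926733406463324524439926275301}$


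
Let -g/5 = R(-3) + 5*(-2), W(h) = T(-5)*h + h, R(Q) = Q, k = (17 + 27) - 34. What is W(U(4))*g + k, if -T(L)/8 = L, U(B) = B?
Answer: 10670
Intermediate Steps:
T(L) = -8*L
k = 10 (k = 44 - 34 = 10)
W(h) = 41*h (W(h) = (-8*(-5))*h + h = 40*h + h = 41*h)
g = 65 (g = -5*(-3 + 5*(-2)) = -5*(-3 - 10) = -5*(-13) = 65)
W(U(4))*g + k = (41*4)*65 + 10 = 164*65 + 10 = 10660 + 10 = 10670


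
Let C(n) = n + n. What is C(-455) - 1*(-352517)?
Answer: 351607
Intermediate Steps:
C(n) = 2*n
C(-455) - 1*(-352517) = 2*(-455) - 1*(-352517) = -910 + 352517 = 351607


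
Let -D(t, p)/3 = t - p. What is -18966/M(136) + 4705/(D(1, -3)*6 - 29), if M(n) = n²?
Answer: -44469623/934048 ≈ -47.610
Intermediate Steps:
D(t, p) = -3*t + 3*p (D(t, p) = -3*(t - p) = -3*t + 3*p)
-18966/M(136) + 4705/(D(1, -3)*6 - 29) = -18966/(136²) + 4705/((-3*1 + 3*(-3))*6 - 29) = -18966/18496 + 4705/((-3 - 9)*6 - 29) = -18966*1/18496 + 4705/(-12*6 - 29) = -9483/9248 + 4705/(-72 - 29) = -9483/9248 + 4705/(-101) = -9483/9248 + 4705*(-1/101) = -9483/9248 - 4705/101 = -44469623/934048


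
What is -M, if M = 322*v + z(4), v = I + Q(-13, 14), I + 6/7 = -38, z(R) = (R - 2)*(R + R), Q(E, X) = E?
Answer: 16682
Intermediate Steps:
z(R) = 2*R*(-2 + R) (z(R) = (-2 + R)*(2*R) = 2*R*(-2 + R))
I = -272/7 (I = -6/7 - 38 = -272/7 ≈ -38.857)
v = -363/7 (v = -272/7 - 13 = -363/7 ≈ -51.857)
M = -16682 (M = 322*(-363/7) + 2*4*(-2 + 4) = -16698 + 2*4*2 = -16698 + 16 = -16682)
-M = -1*(-16682) = 16682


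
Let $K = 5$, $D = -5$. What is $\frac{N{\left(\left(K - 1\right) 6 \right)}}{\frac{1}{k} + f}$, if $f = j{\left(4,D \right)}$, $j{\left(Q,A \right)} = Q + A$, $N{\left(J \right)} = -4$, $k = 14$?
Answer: $\frac{56}{13} \approx 4.3077$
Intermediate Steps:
$j{\left(Q,A \right)} = A + Q$
$f = -1$ ($f = -5 + 4 = -1$)
$\frac{N{\left(\left(K - 1\right) 6 \right)}}{\frac{1}{k} + f} = - \frac{4}{\frac{1}{14} - 1} = - \frac{4}{- \frac{13}{14}} = \left(-4\right) \left(- \frac{14}{13}\right) = \frac{56}{13}$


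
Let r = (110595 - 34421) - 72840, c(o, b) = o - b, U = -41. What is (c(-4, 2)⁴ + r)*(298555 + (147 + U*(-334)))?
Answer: 1446393480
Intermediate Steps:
r = 3334 (r = 76174 - 72840 = 3334)
(c(-4, 2)⁴ + r)*(298555 + (147 + U*(-334))) = ((-4 - 1*2)⁴ + 3334)*(298555 + (147 - 41*(-334))) = ((-4 - 2)⁴ + 3334)*(298555 + (147 + 13694)) = ((-6)⁴ + 3334)*(298555 + 13841) = (1296 + 3334)*312396 = 4630*312396 = 1446393480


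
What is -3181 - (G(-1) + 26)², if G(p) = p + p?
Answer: -3757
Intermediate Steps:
G(p) = 2*p
-3181 - (G(-1) + 26)² = -3181 - (2*(-1) + 26)² = -3181 - (-2 + 26)² = -3181 - 1*24² = -3181 - 1*576 = -3181 - 576 = -3757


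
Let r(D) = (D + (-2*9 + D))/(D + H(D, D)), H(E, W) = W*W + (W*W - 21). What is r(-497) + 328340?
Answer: 40508947247/123375 ≈ 3.2834e+5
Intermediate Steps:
H(E, W) = -21 + 2*W² (H(E, W) = W² + (W² - 21) = W² + (-21 + W²) = -21 + 2*W²)
r(D) = (-18 + 2*D)/(-21 + D + 2*D²) (r(D) = (D + (-2*9 + D))/(D + (-21 + 2*D²)) = (D + (-18 + D))/(-21 + D + 2*D²) = (-18 + 2*D)/(-21 + D + 2*D²))
r(-497) + 328340 = 2*(-9 - 497)/(-21 - 497 + 2*(-497)²) + 328340 = 2*(-506)/(-21 - 497 + 2*247009) + 328340 = 2*(-506)/(-21 - 497 + 494018) + 328340 = 2*(-506)/493500 + 328340 = 2*(1/493500)*(-506) + 328340 = -253/123375 + 328340 = 40508947247/123375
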